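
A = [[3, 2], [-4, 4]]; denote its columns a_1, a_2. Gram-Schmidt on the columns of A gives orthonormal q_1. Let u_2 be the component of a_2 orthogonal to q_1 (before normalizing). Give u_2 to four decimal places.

a_1 = (3, -4); ‖a_1‖ = 5.0000, so q_1 = (0.6000, -0.8000).
q_1·a_2 = 0.6000·2 + (-0.8000)·4 = -2.0000.
u_2 = a_2 + 2.0000·q_1 = (3.2000, 2.4000).

u_2 = (3.2000, 2.4000)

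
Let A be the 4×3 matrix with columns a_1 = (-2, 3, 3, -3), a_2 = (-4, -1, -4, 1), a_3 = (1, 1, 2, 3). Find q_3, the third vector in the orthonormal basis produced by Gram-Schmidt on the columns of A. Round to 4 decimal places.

q_3 = (-0.2200, 0.3535, 0.3422, 0.8423)

q_1 = a_1/‖a_1‖ = (-2, 3, 3, -3)/5.5678 = (-0.3592, 0.5388, 0.5388, -0.5388).
r_{12} = q_1·a_2 = -1.7961.
u_2 = a_2 + 1.7961·q_1 = (-4.6452, -0.0323, -3.0323, 0.0323).
‖u_2‖ = 5.5474, so q_2 = (-0.8374, -0.0058, -0.5466, 0.0058).
r_{13} = q_1·a_3 = -0.3592; r_{23} = q_2·a_3 = -1.9189.
u_3 = a_3 + 0.3592·q_1 + 1.9189·q_2 = (-0.7358, 1.1824, 1.1447, 2.8176).
‖u_3‖ = 3.3449, so q_3 = (-0.2200, 0.3535, 0.3422, 0.8423).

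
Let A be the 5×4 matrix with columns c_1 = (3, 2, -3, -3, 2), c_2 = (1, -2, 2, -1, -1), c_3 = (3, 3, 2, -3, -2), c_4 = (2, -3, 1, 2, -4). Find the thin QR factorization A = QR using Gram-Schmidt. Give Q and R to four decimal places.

Q = [[0.5071, 0.4795, 0.1110, 0.4963], [0.3381, -0.5248, 0.7611, -0.1297], [-0.5071, 0.4705, 0.4124, -0.4364], [-0.5071, -0.4795, -0.1110, 0.4609], [0.3381, -0.2081, -0.4755, -0.5779]], R = [[5.9161, -1.0142, 2.3664, -2.8735], [0.0000, 3.1578, 2.6601, 2.8773], [0.0000, 0.0000, 4.7248, 0.0309], [0.0000, 0.0000, 0.0000, 4.1789]]

c_1 = (3, 2, -3, -3, 2); ‖c_1‖ = 5.9161, so e_1 = (0.5071, 0.3381, -0.5071, -0.5071, 0.3381).
e_1·c_2 = 0.5071·1 + 0.3381·(-2) + (-0.5071)·2 + (-0.5071)·(-1) + 0.3381·(-1) = -1.0142.
u_2 = c_2 + 1.0142·e_1 = (1.5143, -1.6571, 1.4857, -1.5143, -0.6571).
‖u_2‖ = 3.1578, so e_2 = (0.4795, -0.5248, 0.4705, -0.4795, -0.2081).
e_1·c_3 = 0.5071·3 + 0.3381·3 + (-0.5071)·2 + (-0.5071)·(-3) + 0.3381·(-2) = 2.3664; e_2·c_3 = 0.4795·3 + (-0.5248)·3 + 0.4705·2 + (-0.4795)·(-3) + (-0.2081)·(-2) = 2.6601.
u_3 = c_3 − 2.3664·e_1 − 2.6601·e_2 = (0.5244, 3.5960, 1.9484, -0.5244, -2.2464).
‖u_3‖ = 4.7248, so e_3 = (0.1110, 0.7611, 0.4124, -0.1110, -0.4755).
e_1·c_4 = 0.5071·2 + 0.3381·(-3) + (-0.5071)·1 + (-0.5071)·2 + 0.3381·(-4) = -2.8735; e_2·c_4 = 0.4795·2 + (-0.5248)·(-3) + 0.4705·1 + (-0.4795)·2 + (-0.2081)·(-4) = 2.8773; e_3·c_4 = 0.1110·2 + 0.7611·(-3) + 0.4124·1 + (-0.1110)·2 + (-0.4755)·(-4) = 0.0309.
u_4 = c_4 + 2.8735·e_1 − 2.8773·e_2 − 0.0309·e_3 = (2.0739, -0.5422, -1.8236, 1.9261, -2.4151).
‖u_4‖ = 4.1789, so e_4 = (0.4963, -0.1297, -0.4364, 0.4609, -0.5779).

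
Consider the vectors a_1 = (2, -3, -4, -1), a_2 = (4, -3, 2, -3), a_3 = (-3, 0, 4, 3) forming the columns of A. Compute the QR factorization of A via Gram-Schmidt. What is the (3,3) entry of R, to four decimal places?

r_{33} = 3.5910

a_1 = (2, -3, -4, -1); ‖a_1‖ = 5.4772, so q_1 = (0.3651, -0.5477, -0.7303, -0.1826).
q_1·a_2 = 0.3651·4 + (-0.5477)·(-3) + (-0.7303)·2 + (-0.1826)·(-3) = 2.1909.
u_2 = a_2 − 2.1909·q_1 = (3.2000, -1.8000, 3.6000, -2.6000).
‖u_2‖ = 5.7619, so q_2 = (0.5554, -0.3124, 0.6248, -0.4512).
q_1·a_3 = 0.3651·(-3) + (-0.5477)·0 + (-0.7303)·4 + (-0.1826)·3 = -4.5644; q_2·a_3 = 0.5554·(-3) + (-0.3124)·0 + 0.6248·4 + (-0.4512)·3 = -0.5207.
u_3 = a_3 + 4.5644·q_1 + 0.5207·q_2 = (-1.0442, -2.6627, 0.9920, 1.9317).
r_{33} = ‖u_3‖ = 3.5910.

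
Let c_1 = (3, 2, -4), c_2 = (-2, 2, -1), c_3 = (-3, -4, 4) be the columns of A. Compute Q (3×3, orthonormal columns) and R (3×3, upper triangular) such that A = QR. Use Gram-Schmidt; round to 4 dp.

Q = [[0.5571, -0.7413, -0.3743], [0.3714, 0.6255, -0.6862], [-0.7428, -0.2433, -0.6238]], R = [[5.3852, 0.3714, -6.1279], [0.0000, 2.9769, -1.2510], [0.0000, 0.0000, 1.3723]]

e_1 = c_1/‖c_1‖ = (3, 2, -4)/5.3852 = (0.5571, 0.3714, -0.7428).
r_{12} = e_1·c_2 = 0.3714.
u_2 = c_2 − 0.3714·e_1 = (-2.2069, 1.8621, -0.7241).
‖u_2‖ = 2.9769, so e_2 = (-0.7413, 0.6255, -0.2433).
r_{13} = e_1·c_3 = -6.1279; r_{23} = e_2·c_3 = -1.2510.
u_3 = c_3 + 6.1279·e_1 + 1.2510·e_2 = (-0.5136, -0.9416, -0.8560).
‖u_3‖ = 1.3723, so e_3 = (-0.3743, -0.6862, -0.6238).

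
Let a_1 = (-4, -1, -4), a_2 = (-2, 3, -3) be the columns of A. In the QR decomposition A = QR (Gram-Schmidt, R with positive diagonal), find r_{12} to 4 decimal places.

r_{12} = 2.9593

a_1 = (-4, -1, -4); ‖a_1‖ = 5.7446, so e_1 = (-0.6963, -0.1741, -0.6963).
r_{12} = e_1·a_2 = 2.9593.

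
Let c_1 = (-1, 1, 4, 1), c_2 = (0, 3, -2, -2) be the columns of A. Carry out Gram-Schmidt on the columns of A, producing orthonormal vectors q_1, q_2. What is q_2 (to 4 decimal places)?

q_2 = (-0.0970, 0.8870, -0.1386, -0.4296)

c_1 = (-1, 1, 4, 1); ‖c_1‖ = 4.3589, so q_1 = (-0.2294, 0.2294, 0.9177, 0.2294).
q_1·c_2 = (-0.2294)·0 + 0.2294·3 + 0.9177·(-2) + 0.2294·(-2) = -1.6059.
u_2 = c_2 + 1.6059·q_1 = (-0.3684, 3.3684, -0.5263, -1.6316).
‖u_2‖ = 3.7975, so q_2 = (-0.0970, 0.8870, -0.1386, -0.4296).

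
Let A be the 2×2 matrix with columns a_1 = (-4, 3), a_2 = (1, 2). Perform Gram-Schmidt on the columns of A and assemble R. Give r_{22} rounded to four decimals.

a_1 = (-4, 3); ‖a_1‖ = 5.0000, so q_1 = (-0.8000, 0.6000).
q_1·a_2 = (-0.8000)·1 + 0.6000·2 = 0.4000.
u_2 = a_2 − 0.4000·q_1 = (1.3200, 1.7600).
r_{22} = ‖u_2‖ = 2.2000.

r_{22} = 2.2000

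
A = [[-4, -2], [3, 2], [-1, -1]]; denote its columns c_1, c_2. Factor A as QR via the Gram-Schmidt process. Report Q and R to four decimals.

Q = [[-0.7845, 0.5230], [0.5883, 0.4576], [-0.1961, -0.7191]], R = [[5.0990, 2.9417], [0.0000, 0.5883]]

c_1 = (-4, 3, -1); ‖c_1‖ = 5.0990, so e_1 = (-0.7845, 0.5883, -0.1961).
e_1·c_2 = (-0.7845)·(-2) + 0.5883·2 + (-0.1961)·(-1) = 2.9417.
u_2 = c_2 − 2.9417·e_1 = (0.3077, 0.2692, -0.4231).
‖u_2‖ = 0.5883, so e_2 = (0.5230, 0.4576, -0.7191).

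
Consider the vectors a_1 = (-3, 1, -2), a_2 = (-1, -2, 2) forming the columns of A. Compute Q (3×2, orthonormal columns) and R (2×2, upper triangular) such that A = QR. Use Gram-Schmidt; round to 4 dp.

e_1 = a_1/‖a_1‖ = (-3, 1, -2)/3.7417 = (-0.8018, 0.2673, -0.5345).
r_{12} = e_1·a_2 = -0.8018.
u_2 = a_2 + 0.8018·e_1 = (-1.6429, -1.7857, 1.5714).
‖u_2‖ = 2.8909, so e_2 = (-0.5683, -0.6177, 0.5436).

Q = [[-0.8018, -0.5683], [0.2673, -0.6177], [-0.5345, 0.5436]], R = [[3.7417, -0.8018], [0.0000, 2.8909]]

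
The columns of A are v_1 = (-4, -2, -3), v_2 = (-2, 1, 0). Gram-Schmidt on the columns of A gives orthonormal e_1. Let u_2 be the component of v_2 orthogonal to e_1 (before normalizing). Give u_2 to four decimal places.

v_1 = (-4, -2, -3); ‖v_1‖ = 5.3852, so e_1 = (-0.7428, -0.3714, -0.5571).
e_1·v_2 = (-0.7428)·(-2) + (-0.3714)·1 + (-0.5571)·0 = 1.1142.
u_2 = v_2 − 1.1142·e_1 = (-1.1724, 1.4138, 0.6207).

u_2 = (-1.1724, 1.4138, 0.6207)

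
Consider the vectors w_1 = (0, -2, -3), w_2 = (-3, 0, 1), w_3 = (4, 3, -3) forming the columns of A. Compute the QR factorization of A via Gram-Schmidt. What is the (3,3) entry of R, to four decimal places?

q_1 = w_1/‖w_1‖ = (0, -2, -3)/3.6056 = (0.0000, -0.5547, -0.8321).
r_{12} = q_1·w_2 = -0.8321.
u_2 = w_2 + 0.8321·q_1 = (-3.0000, -0.4615, 0.3077).
‖u_2‖ = 3.0509, so q_2 = (-0.9833, -0.1513, 0.1009).
r_{13} = q_1·w_3 = 0.8321; r_{23} = q_2·w_3 = -4.6897.
u_3 = w_3 − 0.8321·q_1 + 4.6897·q_2 = (-0.6116, 2.7521, -1.8347).
r_{33} = ‖u_3‖ = 3.3636.

r_{33} = 3.3636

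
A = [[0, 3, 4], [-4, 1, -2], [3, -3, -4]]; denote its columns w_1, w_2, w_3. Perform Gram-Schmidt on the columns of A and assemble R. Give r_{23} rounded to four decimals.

r_{23} = 5.6938

e_1 = w_1/‖w_1‖ = (0, -4, 3)/5.0000 = (0.0000, -0.8000, 0.6000).
r_{12} = e_1·w_2 = -2.6000.
u_2 = w_2 + 2.6000·e_1 = (3.0000, -1.0800, -1.4400).
‖u_2‖ = 3.4986, so e_2 = (0.8575, -0.3087, -0.4116).
r_{23} = e_2·w_3 = 5.6938.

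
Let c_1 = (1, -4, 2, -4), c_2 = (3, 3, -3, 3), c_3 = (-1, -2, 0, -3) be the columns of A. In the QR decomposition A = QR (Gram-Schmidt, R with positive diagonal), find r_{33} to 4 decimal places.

r_{33} = 1.7872

c_1 = (1, -4, 2, -4); ‖c_1‖ = 6.0828, so e_1 = (0.1644, -0.6576, 0.3288, -0.6576).
e_1·c_2 = 0.1644·3 + (-0.6576)·3 + 0.3288·(-3) + (-0.6576)·3 = -4.4388.
u_2 = c_2 + 4.4388·e_1 = (3.7297, 0.0811, -1.5405, 0.0811).
‖u_2‖ = 4.0370, so e_2 = (0.9239, 0.0201, -0.3816, 0.0201).
e_1·c_3 = 0.1644·(-1) + (-0.6576)·(-2) + 0.3288·0 + (-0.6576)·(-3) = 3.1236; e_2·c_3 = 0.9239·(-1) + 0.0201·(-2) + (-0.3816)·0 + 0.0201·(-3) = -1.0243.
u_3 = c_3 − 3.1236·e_1 + 1.0243·e_2 = (-0.5672, 0.0746, -1.4179, -0.9254).
r_{33} = ‖u_3‖ = 1.7872.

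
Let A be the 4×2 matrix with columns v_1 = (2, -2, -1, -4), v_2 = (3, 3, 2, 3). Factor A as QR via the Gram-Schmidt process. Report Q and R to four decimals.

v_1 = (2, -2, -1, -4); ‖v_1‖ = 5.0000, so q_1 = (0.4000, -0.4000, -0.2000, -0.8000).
q_1·v_2 = 0.4000·3 + (-0.4000)·3 + (-0.2000)·2 + (-0.8000)·3 = -2.8000.
u_2 = v_2 + 2.8000·q_1 = (4.1200, 1.8800, 1.4400, 0.7600).
‖u_2‖ = 4.8125, so q_2 = (0.8561, 0.3907, 0.2992, 0.1579).

Q = [[0.4000, 0.8561], [-0.4000, 0.3907], [-0.2000, 0.2992], [-0.8000, 0.1579]], R = [[5.0000, -2.8000], [0.0000, 4.8125]]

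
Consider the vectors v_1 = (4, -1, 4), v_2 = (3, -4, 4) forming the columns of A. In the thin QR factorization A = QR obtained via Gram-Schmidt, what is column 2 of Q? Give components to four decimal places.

q_2 = (-0.2783, -0.9597, 0.0384)

q_1 = v_1/‖v_1‖ = (4, -1, 4)/5.7446 = (0.6963, -0.1741, 0.6963).
r_{12} = q_1·v_2 = 5.5705.
u_2 = v_2 − 5.5705·q_1 = (-0.8788, -3.0303, 0.1212).
‖u_2‖ = 3.1575, so q_2 = (-0.2783, -0.9597, 0.0384).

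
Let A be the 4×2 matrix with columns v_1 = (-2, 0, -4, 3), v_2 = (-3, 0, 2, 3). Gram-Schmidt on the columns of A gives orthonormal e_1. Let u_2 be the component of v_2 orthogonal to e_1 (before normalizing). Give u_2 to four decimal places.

v_1 = (-2, 0, -4, 3); ‖v_1‖ = 5.3852, so e_1 = (-0.3714, 0.0000, -0.7428, 0.5571).
e_1·v_2 = (-0.3714)·(-3) + 0.0000·0 + (-0.7428)·2 + 0.5571·3 = 1.2999.
u_2 = v_2 − 1.2999·e_1 = (-2.5172, 0.0000, 2.9655, 2.2759).

u_2 = (-2.5172, 0.0000, 2.9655, 2.2759)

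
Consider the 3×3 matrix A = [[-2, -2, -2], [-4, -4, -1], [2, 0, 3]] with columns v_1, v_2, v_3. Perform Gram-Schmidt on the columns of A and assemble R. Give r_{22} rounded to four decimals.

v_1 = (-2, -4, 2); ‖v_1‖ = 4.8990, so e_1 = (-0.4082, -0.8165, 0.4082).
e_1·v_2 = (-0.4082)·(-2) + (-0.8165)·(-4) + 0.4082·0 = 4.0825.
u_2 = v_2 − 4.0825·e_1 = (-0.3333, -0.6667, -1.6667).
r_{22} = ‖u_2‖ = 1.8257.

r_{22} = 1.8257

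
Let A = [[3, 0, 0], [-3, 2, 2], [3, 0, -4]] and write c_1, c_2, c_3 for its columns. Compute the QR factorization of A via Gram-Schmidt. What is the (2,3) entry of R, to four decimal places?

c_1 = (3, -3, 3); ‖c_1‖ = 5.1962, so q_1 = (0.5774, -0.5774, 0.5774).
q_1·c_2 = 0.5774·0 + (-0.5774)·2 + 0.5774·0 = -1.1547.
u_2 = c_2 + 1.1547·q_1 = (0.6667, 1.3333, 0.6667).
‖u_2‖ = 1.6330, so q_2 = (0.4082, 0.8165, 0.4082).
r_{23} = q_2·c_3 = 0.0000.

r_{23} = 0.0000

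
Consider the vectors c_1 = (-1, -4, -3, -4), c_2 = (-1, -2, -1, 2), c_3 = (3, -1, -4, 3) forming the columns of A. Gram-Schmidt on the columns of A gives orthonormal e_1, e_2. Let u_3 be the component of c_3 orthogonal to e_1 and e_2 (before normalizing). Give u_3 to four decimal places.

e_1 = c_1/‖c_1‖ = (-1, -4, -3, -4)/6.4807 = (-0.1543, -0.6172, -0.4629, -0.6172).
r_{12} = e_1·c_2 = 0.6172.
u_2 = c_2 − 0.6172·e_1 = (-0.9048, -1.6190, -0.7143, 2.3810).
‖u_2‖ = 3.1015, so e_2 = (-0.2917, -0.5220, -0.2303, 0.7677).
r_{13} = e_1·c_3 = 0.1543; r_{23} = e_2·c_3 = 2.8712.
u_3 = c_3 − 0.1543·e_1 − 2.8712·e_2 = (3.8614, 0.5941, -3.2673, 0.8911).

u_3 = (3.8614, 0.5941, -3.2673, 0.8911)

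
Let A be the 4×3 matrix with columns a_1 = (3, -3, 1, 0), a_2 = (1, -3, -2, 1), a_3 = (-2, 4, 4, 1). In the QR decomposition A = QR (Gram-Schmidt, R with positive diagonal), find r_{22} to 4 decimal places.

a_1 = (3, -3, 1, 0); ‖a_1‖ = 4.3589, so q_1 = (0.6882, -0.6882, 0.2294, 0.0000).
q_1·a_2 = 0.6882·1 + (-0.6882)·(-3) + 0.2294·(-2) + 0.0000·1 = 2.2942.
u_2 = a_2 − 2.2942·q_1 = (-0.5789, -1.4211, -2.5263, 1.0000).
r_{22} = ‖u_2‖ = 3.1204.

r_{22} = 3.1204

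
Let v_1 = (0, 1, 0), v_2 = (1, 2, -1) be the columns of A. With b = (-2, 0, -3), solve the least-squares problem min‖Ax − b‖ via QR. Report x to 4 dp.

x = (-1.0000, 0.5000)

v_1 = (0, 1, 0); ‖v_1‖ = 1.0000, so e_1 = (0.0000, 1.0000, 0.0000).
e_1·v_2 = 0.0000·1 + 1.0000·2 + 0.0000·(-1) = 2.0000.
u_2 = v_2 − 2.0000·e_1 = (1.0000, 0.0000, -1.0000).
‖u_2‖ = 1.4142, so e_2 = (0.7071, 0.0000, -0.7071).
Qᵀb = (0.0000, 0.7071).
Back-substitute: x_2 = 0.7071/1.4142 = 0.5000.
x_1 = (0.0000 − 2.0000·0.5000)/1.0000 = -1.0000.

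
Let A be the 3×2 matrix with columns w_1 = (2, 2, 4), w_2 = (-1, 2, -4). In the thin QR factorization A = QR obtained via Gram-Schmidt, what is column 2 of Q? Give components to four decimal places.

e_2 = (0.0465, 0.8840, -0.4652)

w_1 = (2, 2, 4); ‖w_1‖ = 4.8990, so e_1 = (0.4082, 0.4082, 0.8165).
e_1·w_2 = 0.4082·(-1) + 0.4082·2 + 0.8165·(-4) = -2.8577.
u_2 = w_2 + 2.8577·e_1 = (0.1667, 3.1667, -1.6667).
‖u_2‖ = 3.5824, so e_2 = (0.0465, 0.8840, -0.4652).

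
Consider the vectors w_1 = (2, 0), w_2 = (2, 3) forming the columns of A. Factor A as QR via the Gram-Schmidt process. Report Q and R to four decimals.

Q = [[1.0000, 0.0000], [0.0000, 1.0000]], R = [[2.0000, 2.0000], [0.0000, 3.0000]]

q_1 = w_1/‖w_1‖ = (2, 0)/2.0000 = (1.0000, 0.0000).
r_{12} = q_1·w_2 = 2.0000.
u_2 = w_2 − 2.0000·q_1 = (0.0000, 3.0000).
‖u_2‖ = 3.0000, so q_2 = (0.0000, 1.0000).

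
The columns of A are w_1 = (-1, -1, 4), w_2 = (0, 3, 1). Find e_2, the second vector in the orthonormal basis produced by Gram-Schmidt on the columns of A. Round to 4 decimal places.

e_1 = w_1/‖w_1‖ = (-1, -1, 4)/4.2426 = (-0.2357, -0.2357, 0.9428).
r_{12} = e_1·w_2 = 0.2357.
u_2 = w_2 − 0.2357·e_1 = (0.0556, 3.0556, 0.7778).
‖u_2‖ = 3.1535, so e_2 = (0.0176, 0.9689, 0.2466).

e_2 = (0.0176, 0.9689, 0.2466)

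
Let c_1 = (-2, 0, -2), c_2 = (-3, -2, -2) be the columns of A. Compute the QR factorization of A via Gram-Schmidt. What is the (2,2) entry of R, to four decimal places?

r_{22} = 2.1213

c_1 = (-2, 0, -2); ‖c_1‖ = 2.8284, so q_1 = (-0.7071, 0.0000, -0.7071).
q_1·c_2 = (-0.7071)·(-3) + 0.0000·(-2) + (-0.7071)·(-2) = 3.5355.
u_2 = c_2 − 3.5355·q_1 = (-0.5000, -2.0000, 0.5000).
r_{22} = ‖u_2‖ = 2.1213.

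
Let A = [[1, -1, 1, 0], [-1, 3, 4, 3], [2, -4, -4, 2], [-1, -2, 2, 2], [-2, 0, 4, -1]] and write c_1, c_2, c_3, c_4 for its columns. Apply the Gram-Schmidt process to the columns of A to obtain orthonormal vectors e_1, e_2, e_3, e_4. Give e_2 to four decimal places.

c_1 = (1, -1, 2, -1, -2); ‖c_1‖ = 3.3166, so e_1 = (0.3015, -0.3015, 0.6030, -0.3015, -0.6030).
e_1·c_2 = 0.3015·(-1) + (-0.3015)·3 + 0.6030·(-4) + (-0.3015)·(-2) + (-0.6030)·0 = -3.0151.
u_2 = c_2 + 3.0151·e_1 = (-0.0909, 2.0909, -2.1818, -2.9091, -1.8182).
‖u_2‖ = 4.5726, so e_2 = (-0.0199, 0.4573, -0.4771, -0.6362, -0.3976).

e_2 = (-0.0199, 0.4573, -0.4771, -0.6362, -0.3976)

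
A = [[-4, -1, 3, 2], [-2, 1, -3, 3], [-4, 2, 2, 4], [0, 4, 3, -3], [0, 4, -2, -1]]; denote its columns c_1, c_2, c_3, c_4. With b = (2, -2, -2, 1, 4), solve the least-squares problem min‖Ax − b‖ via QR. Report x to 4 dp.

c_1 = (-4, -2, -4, 0, 0); ‖c_1‖ = 6.0000, so e_1 = (-0.6667, -0.3333, -0.6667, 0.0000, 0.0000).
e_1·c_2 = (-0.6667)·(-1) + (-0.3333)·1 + (-0.6667)·2 + 0.0000·4 + 0.0000·4 = -1.0000.
u_2 = c_2 + 1.0000·e_1 = (-1.6667, 0.6667, 1.3333, 4.0000, 4.0000).
‖u_2‖ = 6.0828, so e_2 = (-0.2740, 0.1096, 0.2192, 0.6576, 0.6576).
e_1·c_3 = (-0.6667)·3 + (-0.3333)·(-3) + (-0.6667)·2 + 0.0000·3 + 0.0000·(-2) = -2.3333; e_2·c_3 = (-0.2740)·3 + 0.1096·(-3) + 0.2192·2 + 0.6576·3 + 0.6576·(-2) = -0.0548.
u_3 = c_3 + 2.3333·e_1 + 0.0548·e_2 = (1.4294, -3.7718, 0.4565, 3.0360, -1.9640).
‖u_3‖ = 5.4362, so e_3 = (0.2629, -0.6938, 0.0840, 0.5585, -0.3613).
e_1·c_4 = (-0.6667)·2 + (-0.3333)·3 + (-0.6667)·4 + 0.0000·(-3) + 0.0000·(-1) = -5.0000; e_2·c_4 = (-0.2740)·2 + 0.1096·3 + 0.2192·4 + 0.6576·(-3) + 0.6576·(-1) = -1.9728; e_3·c_4 = 0.2629·2 + (-0.6938)·3 + 0.0840·4 + 0.5585·(-3) + (-0.3613)·(-1) = -2.5339.
u_4 = c_4 + 5.0000·e_1 + 1.9728·e_2 + 2.5339·e_3 = (-1.2076, -0.2085, 1.3119, -0.2876, -0.6181).
‖u_4‖ = 1.9203, so e_4 = (-0.6289, -0.1086, 0.6832, -0.1498, -0.3219).
Qᵀb = (0.6667, 2.0824, 0.8590, -3.8442).
Back-substitute: x_4 = -3.8442/1.9203 = -2.0019.
x_3 = (0.8590 + 2.5339·(-2.0019))/5.4362 = -0.7751.
x_2 = (2.0824 + 0.0548·(-0.7751) + 1.9728·(-2.0019))/6.0828 = -0.3139.
x_1 = (0.6667 + 1.0000·(-0.3139) + 2.3333·(-0.7751) + 5.0000·(-2.0019))/6.0000 = -1.9109.

x = (-1.9109, -0.3139, -0.7751, -2.0019)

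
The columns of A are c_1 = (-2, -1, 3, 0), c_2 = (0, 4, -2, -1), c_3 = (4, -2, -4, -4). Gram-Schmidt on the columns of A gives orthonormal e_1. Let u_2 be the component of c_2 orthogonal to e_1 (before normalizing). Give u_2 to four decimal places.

u_2 = (-1.4286, 3.2857, 0.1429, -1.0000)

e_1 = c_1/‖c_1‖ = (-2, -1, 3, 0)/3.7417 = (-0.5345, -0.2673, 0.8018, 0.0000).
r_{12} = e_1·c_2 = -2.6726.
u_2 = c_2 + 2.6726·e_1 = (-1.4286, 3.2857, 0.1429, -1.0000).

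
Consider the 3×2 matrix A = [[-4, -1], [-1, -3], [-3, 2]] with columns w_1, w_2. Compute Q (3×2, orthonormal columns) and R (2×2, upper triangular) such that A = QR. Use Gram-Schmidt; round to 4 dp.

w_1 = (-4, -1, -3); ‖w_1‖ = 5.0990, so e_1 = (-0.7845, -0.1961, -0.5883).
e_1·w_2 = (-0.7845)·(-1) + (-0.1961)·(-3) + (-0.5883)·2 = 0.1961.
u_2 = w_2 − 0.1961·e_1 = (-0.8462, -2.9615, 2.1154).
‖u_2‖ = 3.7365, so e_2 = (-0.2265, -0.7926, 0.5661).

Q = [[-0.7845, -0.2265], [-0.1961, -0.7926], [-0.5883, 0.5661]], R = [[5.0990, 0.1961], [0.0000, 3.7365]]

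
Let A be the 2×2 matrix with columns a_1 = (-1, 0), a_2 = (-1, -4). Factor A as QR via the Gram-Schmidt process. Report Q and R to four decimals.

Q = [[-1.0000, 0.0000], [0.0000, -1.0000]], R = [[1.0000, 1.0000], [0.0000, 4.0000]]

a_1 = (-1, 0); ‖a_1‖ = 1.0000, so q_1 = (-1.0000, 0.0000).
q_1·a_2 = (-1.0000)·(-1) + 0.0000·(-4) = 1.0000.
u_2 = a_2 − 1.0000·q_1 = (0.0000, -4.0000).
‖u_2‖ = 4.0000, so q_2 = (0.0000, -1.0000).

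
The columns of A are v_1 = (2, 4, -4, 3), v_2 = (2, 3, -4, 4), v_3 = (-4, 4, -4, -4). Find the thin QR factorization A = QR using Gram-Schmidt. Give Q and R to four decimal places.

v_1 = (2, 4, -4, 3); ‖v_1‖ = 6.7082, so e_1 = (0.2981, 0.5963, -0.5963, 0.4472).
e_1·v_2 = 0.2981·2 + 0.5963·3 + (-0.5963)·(-4) + 0.4472·4 = 6.5591.
u_2 = v_2 − 6.5591·e_1 = (0.0444, -0.9111, -0.0889, 1.0667).
‖u_2‖ = 1.4063, so e_2 = (0.0316, -0.6479, -0.0632, 0.7585).
e_1·v_3 = 0.2981·(-4) + 0.5963·4 + (-0.5963)·(-4) + 0.4472·(-4) = 1.7889; e_2·v_3 = 0.0316·(-4) + (-0.6479)·4 + (-0.0632)·(-4) + 0.7585·(-4) = -5.4989.
u_3 = v_3 − 1.7889·e_1 + 5.4989·e_2 = (-4.3596, -0.6292, -3.2809, -0.6292).
‖u_3‖ = 5.5283, so e_3 = (-0.7886, -0.1138, -0.5935, -0.1138).

Q = [[0.2981, 0.0316, -0.7886], [0.5963, -0.6479, -0.1138], [-0.5963, -0.0632, -0.5935], [0.4472, 0.7585, -0.1138]], R = [[6.7082, 6.5591, 1.7889], [0.0000, 1.4063, -5.4989], [0.0000, 0.0000, 5.5283]]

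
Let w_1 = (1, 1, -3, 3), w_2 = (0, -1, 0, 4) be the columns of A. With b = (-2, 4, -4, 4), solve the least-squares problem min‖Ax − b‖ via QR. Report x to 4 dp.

w_1 = (1, 1, -3, 3); ‖w_1‖ = 4.4721, so e_1 = (0.2236, 0.2236, -0.6708, 0.6708).
e_1·w_2 = 0.2236·0 + 0.2236·(-1) + (-0.6708)·0 + 0.6708·4 = 2.4597.
u_2 = w_2 − 2.4597·e_1 = (-0.5500, -1.5500, 1.6500, 2.3500).
‖u_2‖ = 3.3091, so e_2 = (-0.1662, -0.4684, 0.4986, 0.7102).
Qᵀb = (5.8138, -0.6951).
Back-substitute: x_2 = -0.6951/3.3091 = -0.2100.
x_1 = (5.8138 − 2.4597·(-0.2100))/4.4721 = 1.4155.

x = (1.4155, -0.2100)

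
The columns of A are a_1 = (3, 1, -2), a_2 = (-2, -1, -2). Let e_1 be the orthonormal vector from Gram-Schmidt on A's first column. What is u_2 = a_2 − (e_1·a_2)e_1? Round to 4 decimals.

e_1 = a_1/‖a_1‖ = (3, 1, -2)/3.7417 = (0.8018, 0.2673, -0.5345).
r_{12} = e_1·a_2 = -0.8018.
u_2 = a_2 + 0.8018·e_1 = (-1.3571, -0.7857, -2.4286).

u_2 = (-1.3571, -0.7857, -2.4286)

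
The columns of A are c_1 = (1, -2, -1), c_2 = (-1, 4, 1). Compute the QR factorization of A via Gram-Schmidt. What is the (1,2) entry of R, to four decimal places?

r_{12} = -4.0825

c_1 = (1, -2, -1); ‖c_1‖ = 2.4495, so q_1 = (0.4082, -0.8165, -0.4082).
r_{12} = q_1·c_2 = -4.0825.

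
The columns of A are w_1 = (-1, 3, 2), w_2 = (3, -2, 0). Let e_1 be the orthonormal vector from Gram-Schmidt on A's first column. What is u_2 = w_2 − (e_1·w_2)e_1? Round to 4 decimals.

w_1 = (-1, 3, 2); ‖w_1‖ = 3.7417, so e_1 = (-0.2673, 0.8018, 0.5345).
e_1·w_2 = (-0.2673)·3 + 0.8018·(-2) + 0.5345·0 = -2.4054.
u_2 = w_2 + 2.4054·e_1 = (2.3571, -0.0714, 1.2857).

u_2 = (2.3571, -0.0714, 1.2857)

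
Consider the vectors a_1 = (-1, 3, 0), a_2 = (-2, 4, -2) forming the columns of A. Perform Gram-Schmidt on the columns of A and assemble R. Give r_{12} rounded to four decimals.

a_1 = (-1, 3, 0); ‖a_1‖ = 3.1623, so e_1 = (-0.3162, 0.9487, 0.0000).
r_{12} = e_1·a_2 = 4.4272.

r_{12} = 4.4272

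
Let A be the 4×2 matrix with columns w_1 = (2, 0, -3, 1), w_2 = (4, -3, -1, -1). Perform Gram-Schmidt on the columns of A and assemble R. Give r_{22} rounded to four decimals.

q_1 = w_1/‖w_1‖ = (2, 0, -3, 1)/3.7417 = (0.5345, 0.0000, -0.8018, 0.2673).
r_{12} = q_1·w_2 = 2.6726.
u_2 = w_2 − 2.6726·q_1 = (2.5714, -3.0000, 1.1429, -1.7143).
r_{22} = ‖u_2‖ = 4.4561.

r_{22} = 4.4561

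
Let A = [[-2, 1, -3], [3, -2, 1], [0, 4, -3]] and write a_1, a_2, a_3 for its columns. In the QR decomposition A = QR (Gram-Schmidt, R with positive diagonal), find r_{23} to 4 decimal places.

e_1 = a_1/‖a_1‖ = (-2, 3, 0)/3.6056 = (-0.5547, 0.8321, 0.0000).
r_{12} = e_1·a_2 = -2.2188.
u_2 = a_2 + 2.2188·e_1 = (-0.2308, -0.1538, 4.0000).
‖u_2‖ = 4.0096, so e_2 = (-0.0576, -0.0384, 0.9976).
r_{23} = e_2·a_3 = -2.8585.

r_{23} = -2.8585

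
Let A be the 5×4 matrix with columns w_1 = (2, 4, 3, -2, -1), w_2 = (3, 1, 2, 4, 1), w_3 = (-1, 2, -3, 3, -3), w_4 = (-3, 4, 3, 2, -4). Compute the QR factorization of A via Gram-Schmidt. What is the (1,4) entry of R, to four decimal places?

q_1 = w_1/‖w_1‖ = (2, 4, 3, -2, -1)/5.8310 = (0.3430, 0.6860, 0.5145, -0.3430, -0.1715).
r_{14} = q_1·w_4 = 3.2585.

r_{14} = 3.2585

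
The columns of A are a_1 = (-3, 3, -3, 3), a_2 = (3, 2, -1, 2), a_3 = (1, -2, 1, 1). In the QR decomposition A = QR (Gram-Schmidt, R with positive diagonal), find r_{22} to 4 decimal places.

a_1 = (-3, 3, -3, 3); ‖a_1‖ = 6.0000, so q_1 = (-0.5000, 0.5000, -0.5000, 0.5000).
q_1·a_2 = (-0.5000)·3 + 0.5000·2 + (-0.5000)·(-1) + 0.5000·2 = 1.0000.
u_2 = a_2 − 1.0000·q_1 = (3.5000, 1.5000, -0.5000, 1.5000).
r_{22} = ‖u_2‖ = 4.1231.

r_{22} = 4.1231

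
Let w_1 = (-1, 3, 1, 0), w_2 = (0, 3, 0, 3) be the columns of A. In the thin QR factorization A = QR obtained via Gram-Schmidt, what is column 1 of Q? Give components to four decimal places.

w_1 = (-1, 3, 1, 0); ‖w_1‖ = 3.3166, so e_1 = (-0.3015, 0.9045, 0.3015, 0.0000).

e_1 = (-0.3015, 0.9045, 0.3015, 0.0000)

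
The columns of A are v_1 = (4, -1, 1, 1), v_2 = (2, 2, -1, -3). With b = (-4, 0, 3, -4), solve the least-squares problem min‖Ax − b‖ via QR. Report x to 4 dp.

e_1 = v_1/‖v_1‖ = (4, -1, 1, 1)/4.3589 = (0.9177, -0.2294, 0.2294, 0.2294).
r_{12} = e_1·v_2 = 0.4588.
u_2 = v_2 − 0.4588·e_1 = (1.5789, 2.1053, -1.1053, -3.1053).
‖u_2‖ = 4.2178, so e_2 = (0.3744, 0.4991, -0.2620, -0.7362).
Qᵀb = (-3.9001, 0.6614).
Back-substitute: x_2 = 0.6614/4.2178 = 0.1568.
x_1 = (-3.9001 − 0.4588·0.1568)/4.3589 = -0.9112.

x = (-0.9112, 0.1568)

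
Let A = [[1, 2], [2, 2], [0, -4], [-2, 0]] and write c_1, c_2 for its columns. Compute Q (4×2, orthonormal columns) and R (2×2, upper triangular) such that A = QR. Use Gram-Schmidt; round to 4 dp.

Q = [[0.3333, 0.2981], [0.6667, 0.1491], [0.0000, -0.8944], [-0.6667, 0.2981]], R = [[3.0000, 2.0000], [0.0000, 4.4721]]

c_1 = (1, 2, 0, -2); ‖c_1‖ = 3.0000, so q_1 = (0.3333, 0.6667, 0.0000, -0.6667).
q_1·c_2 = 0.3333·2 + 0.6667·2 + 0.0000·(-4) + (-0.6667)·0 = 2.0000.
u_2 = c_2 − 2.0000·q_1 = (1.3333, 0.6667, -4.0000, 1.3333).
‖u_2‖ = 4.4721, so q_2 = (0.2981, 0.1491, -0.8944, 0.2981).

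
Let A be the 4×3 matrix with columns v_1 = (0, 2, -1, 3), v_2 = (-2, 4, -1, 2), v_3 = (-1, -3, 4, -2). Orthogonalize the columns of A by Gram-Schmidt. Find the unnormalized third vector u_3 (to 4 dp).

e_1 = v_1/‖v_1‖ = (0, 2, -1, 3)/3.7417 = (0.0000, 0.5345, -0.2673, 0.8018).
r_{12} = e_1·v_2 = 4.0089.
u_2 = v_2 − 4.0089·e_1 = (-2.0000, 1.8571, 0.0714, -1.2143).
‖u_2‖ = 2.9881, so e_2 = (-0.6693, 0.6215, 0.0239, -0.4064).
r_{13} = e_1·v_3 = -4.2762; r_{23} = e_2·v_3 = -0.2869.
u_3 = v_3 + 4.2762·e_1 + 0.2869·e_2 = (-1.1920, -0.5360, 2.8640, 1.3120).

u_3 = (-1.1920, -0.5360, 2.8640, 1.3120)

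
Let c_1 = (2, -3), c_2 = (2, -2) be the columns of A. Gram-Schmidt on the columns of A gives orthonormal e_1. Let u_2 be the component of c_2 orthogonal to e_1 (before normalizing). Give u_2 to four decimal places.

c_1 = (2, -3); ‖c_1‖ = 3.6056, so e_1 = (0.5547, -0.8321).
e_1·c_2 = 0.5547·2 + (-0.8321)·(-2) = 2.7735.
u_2 = c_2 − 2.7735·e_1 = (0.4615, 0.3077).

u_2 = (0.4615, 0.3077)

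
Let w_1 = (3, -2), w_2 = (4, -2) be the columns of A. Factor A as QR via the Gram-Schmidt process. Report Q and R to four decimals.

Q = [[0.8321, 0.5547], [-0.5547, 0.8321]], R = [[3.6056, 4.4376], [0.0000, 0.5547]]

w_1 = (3, -2); ‖w_1‖ = 3.6056, so q_1 = (0.8321, -0.5547).
q_1·w_2 = 0.8321·4 + (-0.5547)·(-2) = 4.4376.
u_2 = w_2 − 4.4376·q_1 = (0.3077, 0.4615).
‖u_2‖ = 0.5547, so q_2 = (0.5547, 0.8321).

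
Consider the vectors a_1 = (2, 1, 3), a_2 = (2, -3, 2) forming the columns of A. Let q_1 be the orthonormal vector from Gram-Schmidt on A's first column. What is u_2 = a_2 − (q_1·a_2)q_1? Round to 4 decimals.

u_2 = (1.0000, -3.5000, 0.5000)

q_1 = a_1/‖a_1‖ = (2, 1, 3)/3.7417 = (0.5345, 0.2673, 0.8018).
r_{12} = q_1·a_2 = 1.8708.
u_2 = a_2 − 1.8708·q_1 = (1.0000, -3.5000, 0.5000).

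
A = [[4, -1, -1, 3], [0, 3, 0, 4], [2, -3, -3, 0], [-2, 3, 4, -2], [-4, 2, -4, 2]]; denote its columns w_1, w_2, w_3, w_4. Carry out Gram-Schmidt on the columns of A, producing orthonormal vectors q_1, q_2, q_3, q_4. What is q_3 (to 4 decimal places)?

w_1 = (4, 0, 2, -2, -4); ‖w_1‖ = 6.3246, so q_1 = (0.6325, 0.0000, 0.3162, -0.3162, -0.6325).
q_1·w_2 = 0.6325·(-1) + 0.0000·3 + 0.3162·(-3) + (-0.3162)·3 + (-0.6325)·2 = -3.7947.
u_2 = w_2 + 3.7947·q_1 = (1.4000, 3.0000, -1.8000, 1.8000, -0.4000).
‖u_2‖ = 4.1952, so q_2 = (0.3337, 0.7151, -0.4291, 0.4291, -0.0953).
q_1·w_3 = 0.6325·(-1) + 0.0000·0 + 0.3162·(-3) + (-0.3162)·4 + (-0.6325)·(-4) = -0.3162; q_2·w_3 = 0.3337·(-1) + 0.7151·0 + (-0.4291)·(-3) + 0.4291·4 + (-0.0953)·(-4) = 3.0511.
u_3 = w_3 + 0.3162·q_1 − 3.0511·q_2 = (-1.8182, -2.1818, -1.5909, 2.5909, -3.9091).
‖u_3‖ = 5.7088, so q_3 = (-0.3185, -0.3822, -0.2787, 0.4538, -0.6847).

q_3 = (-0.3185, -0.3822, -0.2787, 0.4538, -0.6847)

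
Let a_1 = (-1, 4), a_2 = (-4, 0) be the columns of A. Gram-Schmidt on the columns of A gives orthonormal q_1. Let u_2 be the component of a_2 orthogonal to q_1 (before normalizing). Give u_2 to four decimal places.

q_1 = a_1/‖a_1‖ = (-1, 4)/4.1231 = (-0.2425, 0.9701).
r_{12} = q_1·a_2 = 0.9701.
u_2 = a_2 − 0.9701·q_1 = (-3.7647, -0.9412).

u_2 = (-3.7647, -0.9412)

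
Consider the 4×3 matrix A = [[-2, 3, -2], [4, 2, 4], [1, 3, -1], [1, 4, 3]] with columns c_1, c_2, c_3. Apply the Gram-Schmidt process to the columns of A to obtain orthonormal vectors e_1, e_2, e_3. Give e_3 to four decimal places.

c_1 = (-2, 4, 1, 1); ‖c_1‖ = 4.6904, so e_1 = (-0.4264, 0.8528, 0.2132, 0.2132).
e_1·c_2 = (-0.4264)·3 + 0.8528·2 + 0.2132·3 + 0.2132·4 = 1.9188.
u_2 = c_2 − 1.9188·e_1 = (3.8182, 0.3636, 2.5909, 3.5909).
‖u_2‖ = 5.8582, so e_2 = (0.6518, 0.0621, 0.4423, 0.6130).
e_1·c_3 = (-0.4264)·(-2) + 0.8528·4 + 0.2132·(-1) + 0.2132·3 = 4.6904; e_2·c_3 = 0.6518·(-2) + 0.0621·4 + 0.4423·(-1) + 0.6130·3 = 0.3414.
u_3 = c_3 − 4.6904·e_1 − 0.3414·e_2 = (-0.2225, -0.0212, -2.1510, 1.7907).
‖u_3‖ = 2.8077, so e_3 = (-0.0793, -0.0075, -0.7661, 0.6378).

e_3 = (-0.0793, -0.0075, -0.7661, 0.6378)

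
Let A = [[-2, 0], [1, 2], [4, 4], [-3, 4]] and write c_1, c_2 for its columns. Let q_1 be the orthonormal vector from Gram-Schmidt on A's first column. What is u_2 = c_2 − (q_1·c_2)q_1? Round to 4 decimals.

u_2 = (0.4000, 1.8000, 3.2000, 4.6000)

c_1 = (-2, 1, 4, -3); ‖c_1‖ = 5.4772, so q_1 = (-0.3651, 0.1826, 0.7303, -0.5477).
q_1·c_2 = (-0.3651)·0 + 0.1826·2 + 0.7303·4 + (-0.5477)·4 = 1.0954.
u_2 = c_2 − 1.0954·q_1 = (0.4000, 1.8000, 3.2000, 4.6000).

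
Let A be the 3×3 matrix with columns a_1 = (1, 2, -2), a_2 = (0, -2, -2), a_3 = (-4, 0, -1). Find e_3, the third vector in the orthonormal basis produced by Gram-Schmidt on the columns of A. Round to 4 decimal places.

e_1 = a_1/‖a_1‖ = (1, 2, -2)/3.0000 = (0.3333, 0.6667, -0.6667).
r_{12} = e_1·a_2 = 0.0000.
u_2 = a_2 + 0.0000·e_1 = (0.0000, -2.0000, -2.0000).
‖u_2‖ = 2.8284, so e_2 = (0.0000, -0.7071, -0.7071).
r_{13} = e_1·a_3 = -0.6667; r_{23} = e_2·a_3 = 0.7071.
u_3 = a_3 + 0.6667·e_1 − 0.7071·e_2 = (-3.7778, 0.9444, -0.9444).
‖u_3‖ = 4.0069, so e_3 = (-0.9428, 0.2357, -0.2357).

e_3 = (-0.9428, 0.2357, -0.2357)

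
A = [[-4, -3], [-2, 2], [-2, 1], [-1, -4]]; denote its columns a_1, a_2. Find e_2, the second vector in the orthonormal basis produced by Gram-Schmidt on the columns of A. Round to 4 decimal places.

e_2 = (-0.2746, 0.5491, 0.3530, -0.7060)

a_1 = (-4, -2, -2, -1); ‖a_1‖ = 5.0000, so e_1 = (-0.8000, -0.4000, -0.4000, -0.2000).
e_1·a_2 = (-0.8000)·(-3) + (-0.4000)·2 + (-0.4000)·1 + (-0.2000)·(-4) = 2.0000.
u_2 = a_2 − 2.0000·e_1 = (-1.4000, 2.8000, 1.8000, -3.6000).
‖u_2‖ = 5.0990, so e_2 = (-0.2746, 0.5491, 0.3530, -0.7060).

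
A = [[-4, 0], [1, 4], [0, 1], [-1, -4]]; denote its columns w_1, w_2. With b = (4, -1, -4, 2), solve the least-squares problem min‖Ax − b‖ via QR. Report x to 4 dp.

x = (-0.9415, -0.2566)

w_1 = (-4, 1, 0, -1); ‖w_1‖ = 4.2426, so e_1 = (-0.9428, 0.2357, 0.0000, -0.2357).
e_1·w_2 = (-0.9428)·0 + 0.2357·4 + 0.0000·1 + (-0.2357)·(-4) = 1.8856.
u_2 = w_2 − 1.8856·e_1 = (1.7778, 3.5556, 1.0000, -3.5556).
‖u_2‖ = 5.4263, so e_2 = (0.3276, 0.6552, 0.1843, -0.6552).
Qᵀb = (-4.4783, -1.3924).
Back-substitute: x_2 = -1.3924/5.4263 = -0.2566.
x_1 = (-4.4783 − 1.8856·(-0.2566))/4.2426 = -0.9415.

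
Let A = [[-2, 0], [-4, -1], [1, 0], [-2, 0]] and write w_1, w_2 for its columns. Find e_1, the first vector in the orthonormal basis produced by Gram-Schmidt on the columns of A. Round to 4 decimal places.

w_1 = (-2, -4, 1, -2); ‖w_1‖ = 5.0000, so e_1 = (-0.4000, -0.8000, 0.2000, -0.4000).

e_1 = (-0.4000, -0.8000, 0.2000, -0.4000)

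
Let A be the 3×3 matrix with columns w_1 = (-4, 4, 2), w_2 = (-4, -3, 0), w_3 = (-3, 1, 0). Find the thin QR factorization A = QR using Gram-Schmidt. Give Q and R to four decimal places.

q_1 = w_1/‖w_1‖ = (-4, 4, 2)/6.0000 = (-0.6667, 0.6667, 0.3333).
r_{12} = q_1·w_2 = 0.6667.
u_2 = w_2 − 0.6667·q_1 = (-3.5556, -3.4444, -0.2222).
‖u_2‖ = 4.9554, so q_2 = (-0.7175, -0.6951, -0.0448).
r_{13} = q_1·w_3 = 2.6667; r_{23} = q_2·w_3 = 1.4575.
u_3 = w_3 − 2.6667·q_1 − 1.4575·q_2 = (-0.1765, 0.2353, -0.8235).
‖u_3‖ = 0.8745, so q_3 = (-0.2018, 0.2691, -0.9417).

Q = [[-0.6667, -0.7175, -0.2018], [0.6667, -0.6951, 0.2691], [0.3333, -0.0448, -0.9417]], R = [[6.0000, 0.6667, 2.6667], [0.0000, 4.9554, 1.4575], [0.0000, 0.0000, 0.8745]]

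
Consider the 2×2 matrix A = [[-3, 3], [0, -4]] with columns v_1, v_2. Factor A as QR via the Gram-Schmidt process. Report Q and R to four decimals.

q_1 = v_1/‖v_1‖ = (-3, 0)/3.0000 = (-1.0000, 0.0000).
r_{12} = q_1·v_2 = -3.0000.
u_2 = v_2 + 3.0000·q_1 = (0.0000, -4.0000).
‖u_2‖ = 4.0000, so q_2 = (0.0000, -1.0000).

Q = [[-1.0000, 0.0000], [0.0000, -1.0000]], R = [[3.0000, -3.0000], [0.0000, 4.0000]]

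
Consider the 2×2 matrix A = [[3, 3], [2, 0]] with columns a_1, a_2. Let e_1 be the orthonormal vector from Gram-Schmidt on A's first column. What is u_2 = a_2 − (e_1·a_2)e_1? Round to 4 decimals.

u_2 = (0.9231, -1.3846)

e_1 = a_1/‖a_1‖ = (3, 2)/3.6056 = (0.8321, 0.5547).
r_{12} = e_1·a_2 = 2.4962.
u_2 = a_2 − 2.4962·e_1 = (0.9231, -1.3846).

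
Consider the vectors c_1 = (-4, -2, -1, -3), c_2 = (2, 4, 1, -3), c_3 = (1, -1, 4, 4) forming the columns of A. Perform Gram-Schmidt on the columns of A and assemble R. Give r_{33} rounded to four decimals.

c_1 = (-4, -2, -1, -3); ‖c_1‖ = 5.4772, so e_1 = (-0.7303, -0.3651, -0.1826, -0.5477).
e_1·c_2 = (-0.7303)·2 + (-0.3651)·4 + (-0.1826)·1 + (-0.5477)·(-3) = -1.4606.
u_2 = c_2 + 1.4606·e_1 = (0.9333, 3.4667, 0.7333, -3.8000).
‖u_2‖ = 5.2789, so e_2 = (0.1768, 0.6567, 0.1389, -0.7198).
e_1·c_3 = (-0.7303)·1 + (-0.3651)·(-1) + (-0.1826)·4 + (-0.5477)·4 = -3.2863; e_2·c_3 = 0.1768·1 + 0.6567·(-1) + 0.1389·4 + (-0.7198)·4 = -2.8036.
u_3 = c_3 + 3.2863·e_1 + 2.8036·e_2 = (-0.9043, -0.3589, 3.7895, 0.1818).
r_{33} = ‖u_3‖ = 3.9166.

r_{33} = 3.9166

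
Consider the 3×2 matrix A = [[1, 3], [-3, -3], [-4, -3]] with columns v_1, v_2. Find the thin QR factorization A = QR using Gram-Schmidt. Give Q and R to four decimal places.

Q = [[0.1961, 0.9435], [-0.5883, -0.1048], [-0.7845, 0.3145]], R = [[5.0990, 4.7068], [0.0000, 2.2014]]

e_1 = v_1/‖v_1‖ = (1, -3, -4)/5.0990 = (0.1961, -0.5883, -0.7845).
r_{12} = e_1·v_2 = 4.7068.
u_2 = v_2 − 4.7068·e_1 = (2.0769, -0.2308, 0.6923).
‖u_2‖ = 2.2014, so e_2 = (0.9435, -0.1048, 0.3145).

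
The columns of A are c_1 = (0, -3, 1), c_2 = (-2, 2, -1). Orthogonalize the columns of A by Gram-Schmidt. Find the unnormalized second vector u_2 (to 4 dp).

u_2 = (-2.0000, -0.1000, -0.3000)

c_1 = (0, -3, 1); ‖c_1‖ = 3.1623, so q_1 = (0.0000, -0.9487, 0.3162).
q_1·c_2 = 0.0000·(-2) + (-0.9487)·2 + 0.3162·(-1) = -2.2136.
u_2 = c_2 + 2.2136·q_1 = (-2.0000, -0.1000, -0.3000).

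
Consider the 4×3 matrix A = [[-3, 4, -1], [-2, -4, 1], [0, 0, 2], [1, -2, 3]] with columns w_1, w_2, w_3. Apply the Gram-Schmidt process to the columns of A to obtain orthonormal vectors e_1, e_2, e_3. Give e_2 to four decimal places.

e_2 = (0.4695, -0.8401, 0.0000, -0.2718)

w_1 = (-3, -2, 0, 1); ‖w_1‖ = 3.7417, so e_1 = (-0.8018, -0.5345, 0.0000, 0.2673).
e_1·w_2 = (-0.8018)·4 + (-0.5345)·(-4) + 0.0000·0 + 0.2673·(-2) = -1.6036.
u_2 = w_2 + 1.6036·e_1 = (2.7143, -4.8571, 0.0000, -1.5714).
‖u_2‖ = 5.7817, so e_2 = (0.4695, -0.8401, 0.0000, -0.2718).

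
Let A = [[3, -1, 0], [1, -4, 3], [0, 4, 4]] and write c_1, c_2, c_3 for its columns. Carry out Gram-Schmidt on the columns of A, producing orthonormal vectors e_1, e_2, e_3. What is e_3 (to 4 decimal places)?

c_1 = (3, 1, 0); ‖c_1‖ = 3.1623, so e_1 = (0.9487, 0.3162, 0.0000).
e_1·c_2 = 0.9487·(-1) + 0.3162·(-4) + 0.0000·4 = -2.2136.
u_2 = c_2 + 2.2136·e_1 = (1.1000, -3.3000, 4.0000).
‖u_2‖ = 5.3009, so e_2 = (0.2075, -0.6225, 0.7546).
e_1·c_3 = 0.9487·0 + 0.3162·3 + 0.0000·4 = 0.9487; e_2·c_3 = 0.2075·0 + (-0.6225)·3 + 0.7546·4 = 1.1507.
u_3 = c_3 − 0.9487·e_1 − 1.1507·e_2 = (-1.1388, 3.4164, 3.1317).
‖u_3‖ = 4.7724, so e_3 = (-0.2386, 0.7159, 0.6562).

e_3 = (-0.2386, 0.7159, 0.6562)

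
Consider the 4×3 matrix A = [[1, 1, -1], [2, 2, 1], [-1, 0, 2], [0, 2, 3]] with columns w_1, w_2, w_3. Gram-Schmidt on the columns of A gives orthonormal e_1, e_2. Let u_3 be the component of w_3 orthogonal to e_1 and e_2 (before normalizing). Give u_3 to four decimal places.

u_3 = (-1.1034, 0.7931, 0.4828, -0.2414)

w_1 = (1, 2, -1, 0); ‖w_1‖ = 2.4495, so e_1 = (0.4082, 0.8165, -0.4082, 0.0000).
e_1·w_2 = 0.4082·1 + 0.8165·2 + (-0.4082)·0 + 0.0000·2 = 2.0412.
u_2 = w_2 − 2.0412·e_1 = (0.1667, 0.3333, 0.8333, 2.0000).
‖u_2‖ = 2.1985, so e_2 = (0.0758, 0.1516, 0.3790, 0.9097).
e_1·w_3 = 0.4082·(-1) + 0.8165·1 + (-0.4082)·2 + 0.0000·3 = -0.4082; e_2·w_3 = 0.0758·(-1) + 0.1516·1 + 0.3790·2 + 0.9097·3 = 3.5631.
u_3 = w_3 + 0.4082·e_1 − 3.5631·e_2 = (-1.1034, 0.7931, 0.4828, -0.2414).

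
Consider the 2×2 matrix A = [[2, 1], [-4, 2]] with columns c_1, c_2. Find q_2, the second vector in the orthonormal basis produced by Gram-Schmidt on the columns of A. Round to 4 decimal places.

q_2 = (0.8944, 0.4472)

c_1 = (2, -4); ‖c_1‖ = 4.4721, so q_1 = (0.4472, -0.8944).
q_1·c_2 = 0.4472·1 + (-0.8944)·2 = -1.3416.
u_2 = c_2 + 1.3416·q_1 = (1.6000, 0.8000).
‖u_2‖ = 1.7889, so q_2 = (0.8944, 0.4472).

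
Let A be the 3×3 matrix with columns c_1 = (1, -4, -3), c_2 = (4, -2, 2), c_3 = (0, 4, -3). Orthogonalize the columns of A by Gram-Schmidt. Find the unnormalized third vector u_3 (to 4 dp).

u_3 = (2.3333, 2.3333, -2.3333)

c_1 = (1, -4, -3); ‖c_1‖ = 5.0990, so q_1 = (0.1961, -0.7845, -0.5883).
q_1·c_2 = 0.1961·4 + (-0.7845)·(-2) + (-0.5883)·2 = 1.1767.
u_2 = c_2 − 1.1767·q_1 = (3.7692, -1.0769, 2.6923).
‖u_2‖ = 4.7556, so q_2 = (0.7926, -0.2265, 0.5661).
q_1·c_3 = 0.1961·0 + (-0.7845)·4 + (-0.5883)·(-3) = -1.3728; q_2·c_3 = 0.7926·0 + (-0.2265)·4 + 0.5661·(-3) = -2.6042.
u_3 = c_3 + 1.3728·q_1 + 2.6042·q_2 = (2.3333, 2.3333, -2.3333).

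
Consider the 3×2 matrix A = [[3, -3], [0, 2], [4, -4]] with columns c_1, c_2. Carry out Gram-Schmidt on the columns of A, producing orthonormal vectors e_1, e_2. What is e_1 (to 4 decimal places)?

e_1 = (0.6000, 0.0000, 0.8000)

e_1 = c_1/‖c_1‖ = (3, 0, 4)/5.0000 = (0.6000, 0.0000, 0.8000).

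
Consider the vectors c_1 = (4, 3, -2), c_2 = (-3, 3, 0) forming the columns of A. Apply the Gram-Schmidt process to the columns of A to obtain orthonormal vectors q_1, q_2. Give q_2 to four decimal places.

q_1 = c_1/‖c_1‖ = (4, 3, -2)/5.3852 = (0.7428, 0.5571, -0.3714).
r_{12} = q_1·c_2 = -0.5571.
u_2 = c_2 + 0.5571·q_1 = (-2.5862, 3.3103, -0.2069).
‖u_2‖ = 4.2059, so q_2 = (-0.6149, 0.7871, -0.0492).

q_2 = (-0.6149, 0.7871, -0.0492)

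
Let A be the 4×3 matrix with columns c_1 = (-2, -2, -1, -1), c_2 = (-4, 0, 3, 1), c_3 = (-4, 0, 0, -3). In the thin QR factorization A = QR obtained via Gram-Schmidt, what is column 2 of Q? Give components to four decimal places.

c_1 = (-2, -2, -1, -1); ‖c_1‖ = 3.1623, so e_1 = (-0.6325, -0.6325, -0.3162, -0.3162).
e_1·c_2 = (-0.6325)·(-4) + (-0.6325)·0 + (-0.3162)·3 + (-0.3162)·1 = 1.2649.
u_2 = c_2 − 1.2649·e_1 = (-3.2000, 0.8000, 3.4000, 1.4000).
‖u_2‖ = 4.9396, so e_2 = (-0.6478, 0.1620, 0.6883, 0.2834).

e_2 = (-0.6478, 0.1620, 0.6883, 0.2834)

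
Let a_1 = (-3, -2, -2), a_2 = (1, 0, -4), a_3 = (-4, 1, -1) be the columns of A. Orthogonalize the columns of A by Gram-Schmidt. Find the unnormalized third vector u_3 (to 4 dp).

u_3 = (-1.4545, 2.5455, -0.3636)

q_1 = a_1/‖a_1‖ = (-3, -2, -2)/4.1231 = (-0.7276, -0.4851, -0.4851).
r_{12} = q_1·a_2 = 1.2127.
u_2 = a_2 − 1.2127·q_1 = (1.8824, 0.5882, -3.4118).
‖u_2‖ = 3.9407, so q_2 = (0.4777, 0.1493, -0.8658).
r_{13} = q_1·a_3 = 2.9104; r_{23} = q_2·a_3 = -0.8956.
u_3 = a_3 − 2.9104·q_1 + 0.8956·q_2 = (-1.4545, 2.5455, -0.3636).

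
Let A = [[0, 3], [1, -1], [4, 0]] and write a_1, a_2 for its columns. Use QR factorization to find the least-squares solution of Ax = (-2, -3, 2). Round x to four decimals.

x = (0.2781, -0.2722)

q_1 = a_1/‖a_1‖ = (0, 1, 4)/4.1231 = (0.0000, 0.2425, 0.9701).
r_{12} = q_1·a_2 = -0.2425.
u_2 = a_2 + 0.2425·q_1 = (3.0000, -0.9412, 0.2353).
‖u_2‖ = 3.1530, so q_2 = (0.9515, -0.2985, 0.0746).
Qᵀb = (1.2127, -0.8582).
Back-substitute: x_2 = -0.8582/3.1530 = -0.2722.
x_1 = (1.2127 + 0.2425·(-0.2722))/4.1231 = 0.2781.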